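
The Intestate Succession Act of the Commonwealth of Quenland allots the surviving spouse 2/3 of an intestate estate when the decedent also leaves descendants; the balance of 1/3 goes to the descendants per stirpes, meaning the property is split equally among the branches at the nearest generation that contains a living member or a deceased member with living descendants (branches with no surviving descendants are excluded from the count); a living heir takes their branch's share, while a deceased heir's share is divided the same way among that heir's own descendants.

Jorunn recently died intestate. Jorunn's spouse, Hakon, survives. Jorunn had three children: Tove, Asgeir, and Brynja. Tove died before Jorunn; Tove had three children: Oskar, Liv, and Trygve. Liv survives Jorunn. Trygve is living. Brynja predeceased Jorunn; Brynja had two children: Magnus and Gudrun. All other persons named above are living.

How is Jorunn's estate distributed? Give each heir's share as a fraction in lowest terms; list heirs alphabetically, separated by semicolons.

Hakon, as surviving spouse, takes 2/3.
The remaining 1/3 passes to Jorunn's descendants per stirpes.
The 1/3 is divided into 3 equal shares of 1/9 among Tove, Asgeir, Brynja.
Tove predeceased; the 1/9 allotted to Tove's branch passes to Tove's issue by representation.
The 1/9 is divided into 3 equal shares of 1/27 among Oskar, Liv, Trygve.
Oskar is living and takes 1/27.
Liv is living and takes 1/27.
Trygve is living and takes 1/27.
Asgeir is living and takes 1/9.
Brynja predeceased; the 1/9 allotted to Brynja's branch passes to Brynja's issue by representation.
The 1/9 is divided into 2 equal shares of 1/18 among Magnus, Gudrun.
Magnus is living and takes 1/18.
Gudrun is living and takes 1/18.

Asgeir 1/9; Gudrun 1/18; Hakon 2/3; Liv 1/27; Magnus 1/18; Oskar 1/27; Trygve 1/27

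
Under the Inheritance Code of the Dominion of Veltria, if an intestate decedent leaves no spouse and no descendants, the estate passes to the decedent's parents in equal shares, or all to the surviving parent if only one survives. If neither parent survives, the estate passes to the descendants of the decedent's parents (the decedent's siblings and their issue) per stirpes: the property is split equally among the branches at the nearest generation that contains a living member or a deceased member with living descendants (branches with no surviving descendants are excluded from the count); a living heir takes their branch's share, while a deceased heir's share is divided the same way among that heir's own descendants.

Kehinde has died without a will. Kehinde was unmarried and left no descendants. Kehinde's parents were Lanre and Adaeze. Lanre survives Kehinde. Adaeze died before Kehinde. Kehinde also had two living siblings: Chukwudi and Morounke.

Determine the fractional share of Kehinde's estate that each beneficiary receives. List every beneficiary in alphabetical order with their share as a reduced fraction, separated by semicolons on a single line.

Only one parent, Lanre, survives, so Lanre takes the entire estate. The siblings take nothing because a surviving parent has priority.

Lanre 1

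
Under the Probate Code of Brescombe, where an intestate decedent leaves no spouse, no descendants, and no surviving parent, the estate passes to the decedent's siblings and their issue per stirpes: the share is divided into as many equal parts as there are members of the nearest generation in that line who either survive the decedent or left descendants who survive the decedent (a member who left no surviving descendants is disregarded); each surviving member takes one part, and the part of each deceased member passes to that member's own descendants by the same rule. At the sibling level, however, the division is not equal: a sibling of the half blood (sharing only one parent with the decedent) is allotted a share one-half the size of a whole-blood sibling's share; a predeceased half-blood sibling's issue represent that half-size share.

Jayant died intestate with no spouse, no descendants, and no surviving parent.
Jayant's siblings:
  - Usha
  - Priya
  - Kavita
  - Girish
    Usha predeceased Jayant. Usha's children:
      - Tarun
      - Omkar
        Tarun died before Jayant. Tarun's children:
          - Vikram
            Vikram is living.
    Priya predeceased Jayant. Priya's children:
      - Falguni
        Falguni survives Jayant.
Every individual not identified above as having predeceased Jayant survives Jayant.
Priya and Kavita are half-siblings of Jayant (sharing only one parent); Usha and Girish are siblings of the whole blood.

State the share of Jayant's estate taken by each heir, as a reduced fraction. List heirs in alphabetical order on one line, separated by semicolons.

Falguni 1/6; Girish 1/3; Kavita 1/6; Omkar 1/6; Vikram 1/6

No spouse, descendants, or parent survives, so the estate passes to Jayant's siblings per stirpes.
Half-blood siblings count for one-half the weight of whole-blood siblings at the initial division.
Dividing 1 in proportion to weights (total weight 3): Usha (weight 1) → 1/3; Priya (weight 1/2) → 1/6; Kavita (weight 1/2) → 1/6; Girish (weight 1) → 1/3.
Usha predeceased; the 1/3 allotted to Usha's branch passes to Usha's issue by representation.
The 1/3 is divided into 2 equal shares of 1/6 among Tarun, Omkar.
Tarun predeceased; the 1/6 allotted to Tarun's branch passes to Tarun's issue by representation.
Vikram is the sole taker at this level and receives the full 1/6.
Omkar is living and takes 1/6.
Priya predeceased; the 1/6 allotted to Priya's branch passes to Priya's issue by representation.
Falguni is the sole taker at this level and receives the full 1/6.
Kavita is living and takes 1/6.
Girish is living and takes 1/3.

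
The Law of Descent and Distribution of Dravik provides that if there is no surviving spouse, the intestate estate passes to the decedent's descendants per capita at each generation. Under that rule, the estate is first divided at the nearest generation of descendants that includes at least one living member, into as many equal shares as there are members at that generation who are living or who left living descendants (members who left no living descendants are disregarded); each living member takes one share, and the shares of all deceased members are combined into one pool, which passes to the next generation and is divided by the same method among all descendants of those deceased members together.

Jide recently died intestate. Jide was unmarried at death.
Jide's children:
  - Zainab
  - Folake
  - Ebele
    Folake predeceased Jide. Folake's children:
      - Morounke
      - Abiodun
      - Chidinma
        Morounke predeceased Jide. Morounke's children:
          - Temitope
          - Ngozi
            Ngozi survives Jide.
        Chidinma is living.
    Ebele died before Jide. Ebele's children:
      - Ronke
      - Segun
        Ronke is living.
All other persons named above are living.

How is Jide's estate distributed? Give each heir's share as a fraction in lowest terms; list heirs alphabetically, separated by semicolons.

Abiodun 2/15; Chidinma 2/15; Ngozi 1/15; Ronke 2/15; Segun 2/15; Temitope 1/15; Zainab 1/3

There is no surviving spouse, so the entire estate passes to Jide's descendants per capita at each generation.
At generation 1 (Zainab, Folake, Ebele) there are 3 shares of (1)/3 = 1/3 each.
Living: Zainab — each takes 1/3.
Deceased: Folake and Ebele. Their combined 2/3 is pooled and carried to generation 2.
At generation 2 (Morounke, Abiodun, Chidinma, Ronke, Segun) there are 5 shares of (2/3)/5 = 2/15 each.
Living: Abiodun, Chidinma, Ronke, and Segun — each takes 2/15.
Deceased: Morounke. That 2/15 share is carried to generation 3.
At generation 3 (Temitope, Ngozi) there are 2 shares of (2/15)/2 = 1/15 each.
Living: Temitope and Ngozi — each takes 1/15.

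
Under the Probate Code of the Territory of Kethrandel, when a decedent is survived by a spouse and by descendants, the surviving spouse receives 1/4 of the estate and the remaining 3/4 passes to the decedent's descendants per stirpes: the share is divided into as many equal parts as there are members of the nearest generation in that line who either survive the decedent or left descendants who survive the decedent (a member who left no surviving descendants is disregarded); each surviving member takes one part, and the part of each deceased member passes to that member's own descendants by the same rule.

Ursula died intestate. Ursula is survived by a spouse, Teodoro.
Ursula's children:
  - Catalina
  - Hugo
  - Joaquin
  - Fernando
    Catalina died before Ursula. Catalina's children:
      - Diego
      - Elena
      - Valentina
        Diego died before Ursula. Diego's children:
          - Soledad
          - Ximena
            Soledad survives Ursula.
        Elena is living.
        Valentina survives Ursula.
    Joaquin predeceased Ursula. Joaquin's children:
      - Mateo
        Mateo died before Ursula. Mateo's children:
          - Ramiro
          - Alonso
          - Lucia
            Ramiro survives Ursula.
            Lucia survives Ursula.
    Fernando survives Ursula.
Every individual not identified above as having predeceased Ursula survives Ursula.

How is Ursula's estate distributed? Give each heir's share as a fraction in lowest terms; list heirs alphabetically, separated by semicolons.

Teodoro, as surviving spouse, takes 1/4.
The remaining 3/4 passes to Ursula's descendants per stirpes.
The 3/4 is divided into 4 equal shares of 3/16 among Catalina, Hugo, Joaquin, Fernando.
Catalina predeceased; the 3/16 allotted to Catalina's branch passes to Catalina's issue by representation.
The 3/16 is divided into 3 equal shares of 1/16 among Diego, Elena, Valentina.
Diego predeceased; the 1/16 allotted to Diego's branch passes to Diego's issue by representation.
The 1/16 is divided into 2 equal shares of 1/32 among Soledad, Ximena.
Soledad is living and takes 1/32.
Ximena is living and takes 1/32.
Elena is living and takes 1/16.
Valentina is living and takes 1/16.
Hugo is living and takes 3/16.
Joaquin predeceased; the 3/16 allotted to Joaquin's branch passes to Joaquin's issue by representation.
Mateo's line is the sole branch at this level, so the full 3/16 passes to Mateo's issue by representation.
The 3/16 is divided into 3 equal shares of 1/16 among Ramiro, Alonso, Lucia.
Ramiro is living and takes 1/16.
Alonso is living and takes 1/16.
Lucia is living and takes 1/16.
Fernando is living and takes 3/16.

Alonso 1/16; Elena 1/16; Fernando 3/16; Hugo 3/16; Lucia 1/16; Ramiro 1/16; Soledad 1/32; Teodoro 1/4; Valentina 1/16; Ximena 1/32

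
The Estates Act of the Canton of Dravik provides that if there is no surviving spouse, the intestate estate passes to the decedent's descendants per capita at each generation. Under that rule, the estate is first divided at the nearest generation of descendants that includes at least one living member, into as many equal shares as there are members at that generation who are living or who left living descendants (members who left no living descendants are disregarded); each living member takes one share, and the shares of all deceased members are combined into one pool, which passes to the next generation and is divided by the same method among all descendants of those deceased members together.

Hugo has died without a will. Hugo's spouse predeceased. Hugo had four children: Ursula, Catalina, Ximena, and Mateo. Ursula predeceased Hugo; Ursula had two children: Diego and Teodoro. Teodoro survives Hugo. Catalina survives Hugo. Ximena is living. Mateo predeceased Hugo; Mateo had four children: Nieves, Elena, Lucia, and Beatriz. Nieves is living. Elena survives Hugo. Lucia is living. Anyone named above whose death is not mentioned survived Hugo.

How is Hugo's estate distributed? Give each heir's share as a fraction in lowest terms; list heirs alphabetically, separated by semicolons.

There is no surviving spouse, so the entire estate passes to Hugo's descendants per capita at each generation.
At generation 1 (Ursula, Catalina, Ximena, Mateo) there are 4 shares of (1)/4 = 1/4 each.
Living: Catalina and Ximena — each takes 1/4.
Deceased: Ursula and Mateo. Their combined 1/2 is pooled and carried to generation 2.
At generation 2 (Diego, Teodoro, Nieves, Elena, Lucia, Beatriz) there are 6 shares of (1/2)/6 = 1/12 each.
Living: Diego, Teodoro, Nieves, Elena, Lucia, and Beatriz — each takes 1/12.

Beatriz 1/12; Catalina 1/4; Diego 1/12; Elena 1/12; Lucia 1/12; Nieves 1/12; Teodoro 1/12; Ximena 1/4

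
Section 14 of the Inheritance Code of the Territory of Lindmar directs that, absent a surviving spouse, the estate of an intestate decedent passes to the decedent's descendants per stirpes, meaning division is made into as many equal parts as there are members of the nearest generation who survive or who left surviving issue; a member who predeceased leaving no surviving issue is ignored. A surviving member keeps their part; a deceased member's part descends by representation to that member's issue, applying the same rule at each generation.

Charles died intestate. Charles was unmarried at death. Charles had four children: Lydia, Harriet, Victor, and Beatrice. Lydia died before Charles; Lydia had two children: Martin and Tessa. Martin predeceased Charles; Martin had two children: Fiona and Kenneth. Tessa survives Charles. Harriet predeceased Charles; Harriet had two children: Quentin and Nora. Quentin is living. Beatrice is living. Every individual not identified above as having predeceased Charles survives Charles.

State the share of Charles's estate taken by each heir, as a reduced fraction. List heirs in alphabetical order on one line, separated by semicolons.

Beatrice 1/4; Fiona 1/16; Kenneth 1/16; Nora 1/8; Quentin 1/8; Tessa 1/8; Victor 1/4

There is no surviving spouse, so the entire estate passes to Charles's descendants per stirpes.
The estate is divided into 4 equal shares of 1/4 among Lydia, Harriet, Victor, Beatrice.
Lydia predeceased; the 1/4 allotted to Lydia's branch passes to Lydia's issue by representation.
The 1/4 is divided into 2 equal shares of 1/8 among Martin, Tessa.
Martin predeceased; the 1/8 allotted to Martin's branch passes to Martin's issue by representation.
The 1/8 is divided into 2 equal shares of 1/16 among Fiona, Kenneth.
Fiona is living and takes 1/16.
Kenneth is living and takes 1/16.
Tessa is living and takes 1/8.
Harriet predeceased; the 1/4 allotted to Harriet's branch passes to Harriet's issue by representation.
The 1/4 is divided into 2 equal shares of 1/8 among Quentin, Nora.
Quentin is living and takes 1/8.
Nora is living and takes 1/8.
Victor is living and takes 1/4.
Beatrice is living and takes 1/4.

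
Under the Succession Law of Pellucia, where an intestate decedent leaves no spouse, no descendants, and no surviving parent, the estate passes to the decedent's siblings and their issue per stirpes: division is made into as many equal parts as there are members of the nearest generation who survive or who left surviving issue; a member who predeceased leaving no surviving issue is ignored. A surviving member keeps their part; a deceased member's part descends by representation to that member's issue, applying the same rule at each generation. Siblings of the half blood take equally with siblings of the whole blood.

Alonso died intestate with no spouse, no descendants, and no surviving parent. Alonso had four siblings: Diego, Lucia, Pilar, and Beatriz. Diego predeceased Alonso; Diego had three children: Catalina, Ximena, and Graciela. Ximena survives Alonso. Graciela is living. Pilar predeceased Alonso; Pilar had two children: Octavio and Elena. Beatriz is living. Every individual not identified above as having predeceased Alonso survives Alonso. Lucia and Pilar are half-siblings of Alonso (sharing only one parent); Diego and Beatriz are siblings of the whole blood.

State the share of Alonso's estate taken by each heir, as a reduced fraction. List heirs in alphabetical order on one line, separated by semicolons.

No spouse, descendants, or parent survives, so the estate passes to Alonso's siblings per stirpes.
Half-blood and whole-blood siblings take equally under the stated rule.
The estate is divided into 4 equal shares of 1/4 among Diego, Lucia, Pilar, Beatriz.
Diego predeceased; the 1/4 allotted to Diego's branch passes to Diego's issue by representation.
The 1/4 is divided into 3 equal shares of 1/12 among Catalina, Ximena, Graciela.
Catalina is living and takes 1/12.
Ximena is living and takes 1/12.
Graciela is living and takes 1/12.
Lucia is living and takes 1/4.
Pilar predeceased; the 1/4 allotted to Pilar's branch passes to Pilar's issue by representation.
The 1/4 is divided into 2 equal shares of 1/8 among Octavio, Elena.
Octavio is living and takes 1/8.
Elena is living and takes 1/8.
Beatriz is living and takes 1/4.

Beatriz 1/4; Catalina 1/12; Elena 1/8; Graciela 1/12; Lucia 1/4; Octavio 1/8; Ximena 1/12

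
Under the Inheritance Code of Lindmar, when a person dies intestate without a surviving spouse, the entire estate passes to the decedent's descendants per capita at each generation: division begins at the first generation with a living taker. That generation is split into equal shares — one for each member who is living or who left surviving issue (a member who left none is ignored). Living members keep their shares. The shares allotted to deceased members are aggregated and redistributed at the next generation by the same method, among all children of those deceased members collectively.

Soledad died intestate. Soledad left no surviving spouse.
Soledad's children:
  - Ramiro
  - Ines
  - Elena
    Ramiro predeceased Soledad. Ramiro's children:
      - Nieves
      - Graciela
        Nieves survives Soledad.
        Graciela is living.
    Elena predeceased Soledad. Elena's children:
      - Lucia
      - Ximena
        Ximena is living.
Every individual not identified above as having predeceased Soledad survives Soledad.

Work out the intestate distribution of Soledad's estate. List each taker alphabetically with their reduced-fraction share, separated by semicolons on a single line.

Graciela 1/6; Ines 1/3; Lucia 1/6; Nieves 1/6; Ximena 1/6

There is no surviving spouse, so the entire estate passes to Soledad's descendants per capita at each generation.
At generation 1 (Ramiro, Ines, Elena) there are 3 shares of (1)/3 = 1/3 each.
Living: Ines — each takes 1/3.
Deceased: Ramiro and Elena. Their combined 2/3 is pooled and carried to generation 2.
At generation 2 (Nieves, Graciela, Lucia, Ximena) there are 4 shares of (2/3)/4 = 1/6 each.
Living: Nieves, Graciela, Lucia, and Ximena — each takes 1/6.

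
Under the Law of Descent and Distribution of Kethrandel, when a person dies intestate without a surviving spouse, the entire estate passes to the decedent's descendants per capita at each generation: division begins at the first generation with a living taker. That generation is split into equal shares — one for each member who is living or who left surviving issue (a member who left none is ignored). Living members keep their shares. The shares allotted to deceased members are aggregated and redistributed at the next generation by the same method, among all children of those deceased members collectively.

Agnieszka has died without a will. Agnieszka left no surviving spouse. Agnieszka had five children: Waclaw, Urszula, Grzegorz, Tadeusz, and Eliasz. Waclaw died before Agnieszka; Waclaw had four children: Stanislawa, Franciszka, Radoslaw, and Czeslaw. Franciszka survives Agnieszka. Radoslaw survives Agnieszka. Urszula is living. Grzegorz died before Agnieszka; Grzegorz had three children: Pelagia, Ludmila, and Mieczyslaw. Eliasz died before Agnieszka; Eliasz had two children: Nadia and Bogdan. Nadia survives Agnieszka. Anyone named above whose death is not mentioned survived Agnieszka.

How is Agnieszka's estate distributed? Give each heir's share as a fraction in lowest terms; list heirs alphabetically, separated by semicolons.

There is no surviving spouse, so the entire estate passes to Agnieszka's descendants per capita at each generation.
At generation 1 (Waclaw, Urszula, Grzegorz, Tadeusz, Eliasz) there are 5 shares of (1)/5 = 1/5 each.
Living: Urszula and Tadeusz — each takes 1/5.
Deceased: Waclaw, Grzegorz, and Eliasz. Their combined 3/5 is pooled and carried to generation 2.
At generation 2 (Stanislawa, Franciszka, Radoslaw, Czeslaw, Pelagia, Ludmila, Mieczyslaw, Nadia, Bogdan) there are 9 shares of (3/5)/9 = 1/15 each.
Living: Stanislawa, Franciszka, Radoslaw, Czeslaw, Pelagia, Ludmila, Mieczyslaw, Nadia, and Bogdan — each takes 1/15.

Bogdan 1/15; Czeslaw 1/15; Franciszka 1/15; Ludmila 1/15; Mieczyslaw 1/15; Nadia 1/15; Pelagia 1/15; Radoslaw 1/15; Stanislawa 1/15; Tadeusz 1/5; Urszula 1/5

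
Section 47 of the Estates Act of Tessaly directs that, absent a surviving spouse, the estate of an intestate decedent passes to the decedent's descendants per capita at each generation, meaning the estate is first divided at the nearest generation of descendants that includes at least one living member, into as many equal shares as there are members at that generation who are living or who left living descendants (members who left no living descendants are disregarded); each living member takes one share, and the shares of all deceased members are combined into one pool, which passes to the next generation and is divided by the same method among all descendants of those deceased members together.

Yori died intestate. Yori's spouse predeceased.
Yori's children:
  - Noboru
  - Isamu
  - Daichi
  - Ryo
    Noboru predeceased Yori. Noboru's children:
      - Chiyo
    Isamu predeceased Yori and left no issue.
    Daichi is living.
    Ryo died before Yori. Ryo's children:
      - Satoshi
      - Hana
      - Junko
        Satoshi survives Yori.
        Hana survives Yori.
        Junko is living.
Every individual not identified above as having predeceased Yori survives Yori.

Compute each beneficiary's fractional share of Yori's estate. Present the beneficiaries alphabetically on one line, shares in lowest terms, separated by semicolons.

There is no surviving spouse, so the entire estate passes to Yori's descendants per capita at each generation.
At generation 1 (Noboru, Daichi, Ryo) there are 3 shares of (1)/3 = 1/3 each.
Living: Daichi — each takes 1/3.
Deceased: Noboru and Ryo. Their combined 2/3 is pooled and carried to generation 2.
At generation 2 (Chiyo, Satoshi, Hana, Junko) there are 4 shares of (2/3)/4 = 1/6 each.
Living: Chiyo, Satoshi, Hana, and Junko — each takes 1/6.

Chiyo 1/6; Daichi 1/3; Hana 1/6; Junko 1/6; Satoshi 1/6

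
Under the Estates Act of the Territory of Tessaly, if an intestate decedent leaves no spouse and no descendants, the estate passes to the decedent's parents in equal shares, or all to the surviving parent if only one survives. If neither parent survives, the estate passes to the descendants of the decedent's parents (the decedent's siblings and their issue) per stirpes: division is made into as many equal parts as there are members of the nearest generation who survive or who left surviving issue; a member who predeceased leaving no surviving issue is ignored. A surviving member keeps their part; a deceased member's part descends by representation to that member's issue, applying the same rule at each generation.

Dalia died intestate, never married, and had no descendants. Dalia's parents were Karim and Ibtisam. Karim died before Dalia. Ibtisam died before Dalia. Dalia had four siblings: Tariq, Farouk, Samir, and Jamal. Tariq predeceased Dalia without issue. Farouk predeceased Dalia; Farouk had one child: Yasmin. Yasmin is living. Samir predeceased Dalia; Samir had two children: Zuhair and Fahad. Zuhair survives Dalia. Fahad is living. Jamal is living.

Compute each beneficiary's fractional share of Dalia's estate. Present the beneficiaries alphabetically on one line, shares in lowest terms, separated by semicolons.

Neither parent survives and there are no descendants, so the estate passes to Dalia's siblings and their issue per stirpes.
Tariq left no surviving issue, so that branch lapses and is disregarded.
The estate is divided into 3 equal shares of 1/3 among Farouk, Samir, Jamal.
Farouk predeceased; the 1/3 allotted to Farouk's branch passes to Farouk's issue by representation.
Yasmin is the sole taker at this level and receives the full 1/3.
Samir predeceased; the 1/3 allotted to Samir's branch passes to Samir's issue by representation.
The 1/3 is divided into 2 equal shares of 1/6 among Zuhair, Fahad.
Zuhair is living and takes 1/6.
Fahad is living and takes 1/6.
Jamal is living and takes 1/3.

Fahad 1/6; Jamal 1/3; Yasmin 1/3; Zuhair 1/6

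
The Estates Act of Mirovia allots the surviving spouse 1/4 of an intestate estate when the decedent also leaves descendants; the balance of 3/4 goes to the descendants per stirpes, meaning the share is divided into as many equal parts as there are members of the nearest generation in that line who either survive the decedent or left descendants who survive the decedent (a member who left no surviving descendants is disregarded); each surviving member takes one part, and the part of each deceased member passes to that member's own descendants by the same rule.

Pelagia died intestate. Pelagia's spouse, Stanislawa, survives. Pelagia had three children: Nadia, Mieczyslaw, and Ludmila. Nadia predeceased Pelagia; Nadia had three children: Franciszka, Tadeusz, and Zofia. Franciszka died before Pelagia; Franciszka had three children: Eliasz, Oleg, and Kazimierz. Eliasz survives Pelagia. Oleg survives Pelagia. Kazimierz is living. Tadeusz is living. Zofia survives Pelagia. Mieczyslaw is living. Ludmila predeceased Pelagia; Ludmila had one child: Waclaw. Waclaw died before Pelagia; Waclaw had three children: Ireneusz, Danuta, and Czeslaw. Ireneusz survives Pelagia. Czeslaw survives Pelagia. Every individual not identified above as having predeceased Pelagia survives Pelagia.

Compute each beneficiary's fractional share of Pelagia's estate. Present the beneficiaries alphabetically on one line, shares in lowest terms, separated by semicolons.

Czeslaw 1/12; Danuta 1/12; Eliasz 1/36; Ireneusz 1/12; Kazimierz 1/36; Mieczyslaw 1/4; Oleg 1/36; Stanislawa 1/4; Tadeusz 1/12; Zofia 1/12

Stanislawa, as surviving spouse, takes 1/4.
The remaining 3/4 passes to Pelagia's descendants per stirpes.
The 3/4 is divided into 3 equal shares of 1/4 among Nadia, Mieczyslaw, Ludmila.
Nadia predeceased; the 1/4 allotted to Nadia's branch passes to Nadia's issue by representation.
The 1/4 is divided into 3 equal shares of 1/12 among Franciszka, Tadeusz, Zofia.
Franciszka predeceased; the 1/12 allotted to Franciszka's branch passes to Franciszka's issue by representation.
The 1/12 is divided into 3 equal shares of 1/36 among Eliasz, Oleg, Kazimierz.
Eliasz is living and takes 1/36.
Oleg is living and takes 1/36.
Kazimierz is living and takes 1/36.
Tadeusz is living and takes 1/12.
Zofia is living and takes 1/12.
Mieczyslaw is living and takes 1/4.
Ludmila predeceased; the 1/4 allotted to Ludmila's branch passes to Ludmila's issue by representation.
Waclaw's line is the sole branch at this level, so the full 1/4 passes to Waclaw's issue by representation.
The 1/4 is divided into 3 equal shares of 1/12 among Ireneusz, Danuta, Czeslaw.
Ireneusz is living and takes 1/12.
Danuta is living and takes 1/12.
Czeslaw is living and takes 1/12.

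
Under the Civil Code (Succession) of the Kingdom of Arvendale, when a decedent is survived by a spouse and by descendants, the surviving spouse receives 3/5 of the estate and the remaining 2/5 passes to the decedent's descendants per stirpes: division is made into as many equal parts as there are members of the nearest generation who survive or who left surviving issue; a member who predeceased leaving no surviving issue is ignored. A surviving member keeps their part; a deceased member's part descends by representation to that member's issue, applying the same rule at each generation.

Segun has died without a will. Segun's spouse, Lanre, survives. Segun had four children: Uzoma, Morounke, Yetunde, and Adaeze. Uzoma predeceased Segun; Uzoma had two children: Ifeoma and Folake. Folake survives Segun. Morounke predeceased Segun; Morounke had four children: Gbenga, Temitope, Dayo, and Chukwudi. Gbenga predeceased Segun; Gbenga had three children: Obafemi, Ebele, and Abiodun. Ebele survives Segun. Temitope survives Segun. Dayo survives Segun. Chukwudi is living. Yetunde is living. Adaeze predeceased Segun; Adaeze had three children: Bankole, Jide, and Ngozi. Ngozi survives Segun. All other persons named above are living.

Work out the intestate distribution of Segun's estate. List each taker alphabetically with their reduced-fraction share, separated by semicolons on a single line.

Lanre, as surviving spouse, takes 3/5.
The remaining 2/5 passes to Segun's descendants per stirpes.
The 2/5 is divided into 4 equal shares of 1/10 among Uzoma, Morounke, Yetunde, Adaeze.
Uzoma predeceased; the 1/10 allotted to Uzoma's branch passes to Uzoma's issue by representation.
The 1/10 is divided into 2 equal shares of 1/20 among Ifeoma, Folake.
Ifeoma is living and takes 1/20.
Folake is living and takes 1/20.
Morounke predeceased; the 1/10 allotted to Morounke's branch passes to Morounke's issue by representation.
The 1/10 is divided into 4 equal shares of 1/40 among Gbenga, Temitope, Dayo, Chukwudi.
Gbenga predeceased; the 1/40 allotted to Gbenga's branch passes to Gbenga's issue by representation.
The 1/40 is divided into 3 equal shares of 1/120 among Obafemi, Ebele, Abiodun.
Obafemi is living and takes 1/120.
Ebele is living and takes 1/120.
Abiodun is living and takes 1/120.
Temitope is living and takes 1/40.
Dayo is living and takes 1/40.
Chukwudi is living and takes 1/40.
Yetunde is living and takes 1/10.
Adaeze predeceased; the 1/10 allotted to Adaeze's branch passes to Adaeze's issue by representation.
The 1/10 is divided into 3 equal shares of 1/30 among Bankole, Jide, Ngozi.
Bankole is living and takes 1/30.
Jide is living and takes 1/30.
Ngozi is living and takes 1/30.

Abiodun 1/120; Bankole 1/30; Chukwudi 1/40; Dayo 1/40; Ebele 1/120; Folake 1/20; Ifeoma 1/20; Jide 1/30; Lanre 3/5; Ngozi 1/30; Obafemi 1/120; Temitope 1/40; Yetunde 1/10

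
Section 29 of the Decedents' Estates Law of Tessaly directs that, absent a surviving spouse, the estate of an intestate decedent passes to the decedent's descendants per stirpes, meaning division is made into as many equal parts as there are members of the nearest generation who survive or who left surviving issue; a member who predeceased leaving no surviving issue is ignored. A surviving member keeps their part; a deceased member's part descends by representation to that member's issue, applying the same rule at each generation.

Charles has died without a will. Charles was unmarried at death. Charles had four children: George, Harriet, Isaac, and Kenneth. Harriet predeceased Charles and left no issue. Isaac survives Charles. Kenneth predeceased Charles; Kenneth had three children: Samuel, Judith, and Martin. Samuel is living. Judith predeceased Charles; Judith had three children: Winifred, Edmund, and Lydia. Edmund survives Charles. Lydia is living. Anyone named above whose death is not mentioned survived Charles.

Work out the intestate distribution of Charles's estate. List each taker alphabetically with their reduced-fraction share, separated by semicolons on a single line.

Edmund 1/27; George 1/3; Isaac 1/3; Lydia 1/27; Martin 1/9; Samuel 1/9; Winifred 1/27

There is no surviving spouse, so the entire estate passes to Charles's descendants per stirpes.
Harriet left no surviving issue, so that branch lapses and is disregarded.
The estate is divided into 3 equal shares of 1/3 among George, Isaac, Kenneth.
George is living and takes 1/3.
Isaac is living and takes 1/3.
Kenneth predeceased; the 1/3 allotted to Kenneth's branch passes to Kenneth's issue by representation.
The 1/3 is divided into 3 equal shares of 1/9 among Samuel, Judith, Martin.
Samuel is living and takes 1/9.
Judith predeceased; the 1/9 allotted to Judith's branch passes to Judith's issue by representation.
The 1/9 is divided into 3 equal shares of 1/27 among Winifred, Edmund, Lydia.
Winifred is living and takes 1/27.
Edmund is living and takes 1/27.
Lydia is living and takes 1/27.
Martin is living and takes 1/9.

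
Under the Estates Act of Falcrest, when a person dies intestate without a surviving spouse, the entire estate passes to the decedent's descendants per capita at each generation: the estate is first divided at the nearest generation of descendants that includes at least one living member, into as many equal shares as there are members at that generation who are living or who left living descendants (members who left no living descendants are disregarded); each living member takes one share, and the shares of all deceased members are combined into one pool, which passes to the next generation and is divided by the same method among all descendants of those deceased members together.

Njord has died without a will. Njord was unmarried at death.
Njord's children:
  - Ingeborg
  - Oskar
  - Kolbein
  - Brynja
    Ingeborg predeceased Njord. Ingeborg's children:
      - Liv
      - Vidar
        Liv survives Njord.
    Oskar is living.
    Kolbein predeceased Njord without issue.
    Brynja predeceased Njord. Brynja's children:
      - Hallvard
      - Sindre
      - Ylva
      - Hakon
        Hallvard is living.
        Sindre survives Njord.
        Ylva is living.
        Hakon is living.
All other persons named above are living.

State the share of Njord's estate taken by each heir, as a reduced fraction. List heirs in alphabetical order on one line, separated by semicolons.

Hakon 1/9; Hallvard 1/9; Liv 1/9; Oskar 1/3; Sindre 1/9; Vidar 1/9; Ylva 1/9

There is no surviving spouse, so the entire estate passes to Njord's descendants per capita at each generation.
At generation 1 (Ingeborg, Oskar, Brynja) there are 3 shares of (1)/3 = 1/3 each.
Living: Oskar — each takes 1/3.
Deceased: Ingeborg and Brynja. Their combined 2/3 is pooled and carried to generation 2.
At generation 2 (Liv, Vidar, Hallvard, Sindre, Ylva, Hakon) there are 6 shares of (2/3)/6 = 1/9 each.
Living: Liv, Vidar, Hallvard, Sindre, Ylva, and Hakon — each takes 1/9.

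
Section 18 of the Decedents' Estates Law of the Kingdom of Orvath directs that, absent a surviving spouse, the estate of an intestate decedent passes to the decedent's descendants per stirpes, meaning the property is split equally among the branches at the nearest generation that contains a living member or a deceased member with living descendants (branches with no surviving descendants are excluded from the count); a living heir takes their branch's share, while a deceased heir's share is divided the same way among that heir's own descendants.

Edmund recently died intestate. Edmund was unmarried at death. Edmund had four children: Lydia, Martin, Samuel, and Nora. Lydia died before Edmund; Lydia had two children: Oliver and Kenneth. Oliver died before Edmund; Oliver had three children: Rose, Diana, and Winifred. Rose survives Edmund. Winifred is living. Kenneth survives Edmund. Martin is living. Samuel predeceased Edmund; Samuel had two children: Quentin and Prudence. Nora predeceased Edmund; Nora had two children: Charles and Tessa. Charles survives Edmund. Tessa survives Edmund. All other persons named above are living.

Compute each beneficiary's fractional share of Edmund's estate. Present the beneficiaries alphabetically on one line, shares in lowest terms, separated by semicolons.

Charles 1/8; Diana 1/24; Kenneth 1/8; Martin 1/4; Prudence 1/8; Quentin 1/8; Rose 1/24; Tessa 1/8; Winifred 1/24

There is no surviving spouse, so the entire estate passes to Edmund's descendants per stirpes.
The estate is divided into 4 equal shares of 1/4 among Lydia, Martin, Samuel, Nora.
Lydia predeceased; the 1/4 allotted to Lydia's branch passes to Lydia's issue by representation.
The 1/4 is divided into 2 equal shares of 1/8 among Oliver, Kenneth.
Oliver predeceased; the 1/8 allotted to Oliver's branch passes to Oliver's issue by representation.
The 1/8 is divided into 3 equal shares of 1/24 among Rose, Diana, Winifred.
Rose is living and takes 1/24.
Diana is living and takes 1/24.
Winifred is living and takes 1/24.
Kenneth is living and takes 1/8.
Martin is living and takes 1/4.
Samuel predeceased; the 1/4 allotted to Samuel's branch passes to Samuel's issue by representation.
The 1/4 is divided into 2 equal shares of 1/8 among Quentin, Prudence.
Quentin is living and takes 1/8.
Prudence is living and takes 1/8.
Nora predeceased; the 1/4 allotted to Nora's branch passes to Nora's issue by representation.
The 1/4 is divided into 2 equal shares of 1/8 among Charles, Tessa.
Charles is living and takes 1/8.
Tessa is living and takes 1/8.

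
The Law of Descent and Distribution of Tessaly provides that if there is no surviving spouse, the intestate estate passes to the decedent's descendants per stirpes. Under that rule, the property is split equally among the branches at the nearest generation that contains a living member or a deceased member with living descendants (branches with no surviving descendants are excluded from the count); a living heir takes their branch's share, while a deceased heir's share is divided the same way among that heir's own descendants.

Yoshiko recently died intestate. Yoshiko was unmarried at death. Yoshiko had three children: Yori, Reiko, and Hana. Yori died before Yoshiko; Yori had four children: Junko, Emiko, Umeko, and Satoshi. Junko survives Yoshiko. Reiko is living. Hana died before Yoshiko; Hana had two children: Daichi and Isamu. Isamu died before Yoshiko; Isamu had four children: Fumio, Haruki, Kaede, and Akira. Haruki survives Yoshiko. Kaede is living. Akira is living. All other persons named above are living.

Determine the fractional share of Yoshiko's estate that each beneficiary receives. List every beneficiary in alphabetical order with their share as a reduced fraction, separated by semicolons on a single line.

Akira 1/24; Daichi 1/6; Emiko 1/12; Fumio 1/24; Haruki 1/24; Junko 1/12; Kaede 1/24; Reiko 1/3; Satoshi 1/12; Umeko 1/12

There is no surviving spouse, so the entire estate passes to Yoshiko's descendants per stirpes.
The estate is divided into 3 equal shares of 1/3 among Yori, Reiko, Hana.
Yori predeceased; the 1/3 allotted to Yori's branch passes to Yori's issue by representation.
The 1/3 is divided into 4 equal shares of 1/12 among Junko, Emiko, Umeko, Satoshi.
Junko is living and takes 1/12.
Emiko is living and takes 1/12.
Umeko is living and takes 1/12.
Satoshi is living and takes 1/12.
Reiko is living and takes 1/3.
Hana predeceased; the 1/3 allotted to Hana's branch passes to Hana's issue by representation.
The 1/3 is divided into 2 equal shares of 1/6 among Daichi, Isamu.
Daichi is living and takes 1/6.
Isamu predeceased; the 1/6 allotted to Isamu's branch passes to Isamu's issue by representation.
The 1/6 is divided into 4 equal shares of 1/24 among Fumio, Haruki, Kaede, Akira.
Fumio is living and takes 1/24.
Haruki is living and takes 1/24.
Kaede is living and takes 1/24.
Akira is living and takes 1/24.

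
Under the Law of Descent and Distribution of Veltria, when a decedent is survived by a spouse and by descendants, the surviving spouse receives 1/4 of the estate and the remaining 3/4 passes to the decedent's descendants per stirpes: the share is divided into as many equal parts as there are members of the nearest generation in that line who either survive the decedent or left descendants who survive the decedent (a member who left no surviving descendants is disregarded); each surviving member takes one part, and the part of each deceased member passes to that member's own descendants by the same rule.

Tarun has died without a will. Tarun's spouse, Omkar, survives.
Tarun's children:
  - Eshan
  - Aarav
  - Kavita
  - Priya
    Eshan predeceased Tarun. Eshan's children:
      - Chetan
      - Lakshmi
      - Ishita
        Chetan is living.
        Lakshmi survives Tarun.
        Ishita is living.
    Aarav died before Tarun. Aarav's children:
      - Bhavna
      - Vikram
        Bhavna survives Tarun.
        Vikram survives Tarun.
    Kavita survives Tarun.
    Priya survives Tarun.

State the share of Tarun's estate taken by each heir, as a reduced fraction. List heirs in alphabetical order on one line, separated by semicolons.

Omkar, as surviving spouse, takes 1/4.
The remaining 3/4 passes to Tarun's descendants per stirpes.
The 3/4 is divided into 4 equal shares of 3/16 among Eshan, Aarav, Kavita, Priya.
Eshan predeceased; the 3/16 allotted to Eshan's branch passes to Eshan's issue by representation.
The 3/16 is divided into 3 equal shares of 1/16 among Chetan, Lakshmi, Ishita.
Chetan is living and takes 1/16.
Lakshmi is living and takes 1/16.
Ishita is living and takes 1/16.
Aarav predeceased; the 3/16 allotted to Aarav's branch passes to Aarav's issue by representation.
The 3/16 is divided into 2 equal shares of 3/32 among Bhavna, Vikram.
Bhavna is living and takes 3/32.
Vikram is living and takes 3/32.
Kavita is living and takes 3/16.
Priya is living and takes 3/16.

Bhavna 3/32; Chetan 1/16; Ishita 1/16; Kavita 3/16; Lakshmi 1/16; Omkar 1/4; Priya 3/16; Vikram 3/32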